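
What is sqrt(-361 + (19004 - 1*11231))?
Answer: 2*sqrt(1853) ≈ 86.093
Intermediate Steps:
sqrt(-361 + (19004 - 1*11231)) = sqrt(-361 + (19004 - 11231)) = sqrt(-361 + 7773) = sqrt(7412) = 2*sqrt(1853)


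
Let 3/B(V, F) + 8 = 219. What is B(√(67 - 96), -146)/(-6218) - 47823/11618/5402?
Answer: -31465980831/41170783255564 ≈ -0.00076428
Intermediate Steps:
B(V, F) = 3/211 (B(V, F) = 3/(-8 + 219) = 3/211)
B(√(67 - 96), -146)/(-6218) - 47823/11618/5402 = (3/211)/(-6218) - 47823/11618/5402 = (3/211)*(-1/6218) - 47823*1/11618*(1/5402) = -3/1311998 - 47823/11618*1/5402 = -3/1311998 - 47823/62760436 = -31465980831/41170783255564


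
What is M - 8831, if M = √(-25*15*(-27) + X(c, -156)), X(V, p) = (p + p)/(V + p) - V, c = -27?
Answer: -8831 + 4*√2361371/61 ≈ -8730.2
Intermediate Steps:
X(V, p) = -V + 2*p/(V + p) (X(V, p) = (2*p)/(V + p) - V = 2*p/(V + p) - V = -V + 2*p/(V + p))
M = 4*√2361371/61 (M = √(-25*15*(-27) + (-1*(-27)² + 2*(-156) - 1*(-27)*(-156))/(-27 - 156)) = √(-375*(-27) + (-1*729 - 312 - 4212)/(-183)) = √(10125 - (-729 - 312 - 4212)/183) = √(10125 - 1/183*(-5253)) = √(10125 + 1751/61) = √(619376/61) = 4*√2361371/61 ≈ 100.77)
M - 8831 = 4*√2361371/61 - 8831 = -8831 + 4*√2361371/61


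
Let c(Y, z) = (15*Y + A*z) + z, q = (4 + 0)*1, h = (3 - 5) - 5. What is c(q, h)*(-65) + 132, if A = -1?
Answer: -3768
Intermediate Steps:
h = -7 (h = -2 - 5 = -7)
q = 4 (q = 4*1 = 4)
c(Y, z) = 15*Y (c(Y, z) = (15*Y - z) + z = (-z + 15*Y) + z = 15*Y)
c(q, h)*(-65) + 132 = (15*4)*(-65) + 132 = 60*(-65) + 132 = -3900 + 132 = -3768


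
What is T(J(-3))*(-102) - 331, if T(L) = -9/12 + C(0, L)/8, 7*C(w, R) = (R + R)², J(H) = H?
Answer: -4481/14 ≈ -320.07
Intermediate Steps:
C(w, R) = 4*R²/7 (C(w, R) = (R + R)²/7 = (2*R)²/7 = (4*R²)/7 = 4*R²/7)
T(L) = -¾ + L²/14 (T(L) = -9/12 + (4*L²/7)/8 = -9*1/12 + (4*L²/7)*(⅛) = -¾ + L²/14)
T(J(-3))*(-102) - 331 = (-¾ + (1/14)*(-3)²)*(-102) - 331 = (-¾ + (1/14)*9)*(-102) - 331 = (-¾ + 9/14)*(-102) - 331 = -3/28*(-102) - 331 = 153/14 - 331 = -4481/14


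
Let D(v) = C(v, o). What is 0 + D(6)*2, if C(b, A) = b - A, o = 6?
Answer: 0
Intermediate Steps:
D(v) = -6 + v (D(v) = v - 1*6 = v - 6 = -6 + v)
0 + D(6)*2 = 0 + (-6 + 6)*2 = 0 + 0*2 = 0 + 0 = 0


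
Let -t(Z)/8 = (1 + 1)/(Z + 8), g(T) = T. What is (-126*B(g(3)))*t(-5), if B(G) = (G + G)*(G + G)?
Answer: 24192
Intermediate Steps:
B(G) = 4*G**2 (B(G) = (2*G)*(2*G) = 4*G**2)
t(Z) = -16/(8 + Z) (t(Z) = -8*(1 + 1)/(Z + 8) = -16/(8 + Z))
(-126*B(g(3)))*t(-5) = (-504*3**2)*(-16/(8 - 5)) = (-504*9)*(-16/3) = (-126*36)*(-16*1/3) = -4536*(-16/3) = 24192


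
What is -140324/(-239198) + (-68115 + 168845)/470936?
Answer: 22544509451/28161737332 ≈ 0.80054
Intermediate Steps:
-140324/(-239198) + (-68115 + 168845)/470936 = -140324*(-1/239198) + 100730*(1/470936) = 70162/119599 + 50365/235468 = 22544509451/28161737332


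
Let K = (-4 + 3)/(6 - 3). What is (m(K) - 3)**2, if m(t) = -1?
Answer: 16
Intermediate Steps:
K = -1/3 ≈ -0.33333
(m(K) - 3)**2 = (-1 - 3)**2 = (-4)**2 = 16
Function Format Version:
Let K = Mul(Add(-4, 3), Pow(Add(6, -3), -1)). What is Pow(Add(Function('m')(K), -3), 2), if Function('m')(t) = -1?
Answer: 16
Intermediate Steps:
K = Rational(-1, 3) (K = Mul(-1, Pow(3, -1)) = Mul(-1, Rational(1, 3)) = Rational(-1, 3) ≈ -0.33333)
Pow(Add(Function('m')(K), -3), 2) = Pow(Add(-1, -3), 2) = Pow(-4, 2) = 16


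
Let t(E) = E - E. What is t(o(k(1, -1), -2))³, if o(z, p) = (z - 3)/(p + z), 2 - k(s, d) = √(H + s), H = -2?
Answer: 0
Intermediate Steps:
k(s, d) = 2 - √(-2 + s)
o(z, p) = (-3 + z)/(p + z)
t(E) = 0
t(o(k(1, -1), -2))³ = 0³ = 0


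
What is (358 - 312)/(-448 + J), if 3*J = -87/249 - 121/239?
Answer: -456251/4446317 ≈ -0.10261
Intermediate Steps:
J = -5658/19837 (J = (-87/249 - 121/239)/3 = (-87*1/249 - 121*1/239)/3 = (-29/83 - 121/239)/3 = (⅓)*(-16974/19837) = -5658/19837 ≈ -0.28522)
(358 - 312)/(-448 + J) = (358 - 312)/(-448 - 5658/19837) = 46/(-8892634/19837) = 46*(-19837/8892634) = -456251/4446317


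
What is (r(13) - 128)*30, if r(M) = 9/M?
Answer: -49650/13 ≈ -3819.2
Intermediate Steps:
(r(13) - 128)*30 = (9/13 - 128)*30 = -1655/13*30 = -49650/13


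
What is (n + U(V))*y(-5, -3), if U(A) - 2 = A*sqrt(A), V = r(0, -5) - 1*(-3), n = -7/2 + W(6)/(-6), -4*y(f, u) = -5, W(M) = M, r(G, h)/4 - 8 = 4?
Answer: -25/8 + 255*sqrt(51)/4 ≈ 452.14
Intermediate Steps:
r(G, h) = 48 (r(G, h) = 32 + 4*4 = 32 + 16 = 48)
y(f, u) = 5/4 (y(f, u) = -1/4*(-5) = 5/4)
n = -9/2 (n = -7/2 + 6/(-6) = -7*1/2 + 6*(-1/6) = -7/2 - 1 = -9/2 ≈ -4.5000)
V = 51 (V = 48 - 1*(-3) = 48 + 3 = 51)
U(A) = 2 + A**(3/2) (U(A) = 2 + A*sqrt(A) = 2 + A**(3/2))
(n + U(V))*y(-5, -3) = (-9/2 + (2 + 51**(3/2)))*(5/4) = (-9/2 + (2 + 51*sqrt(51)))*(5/4) = (-5/2 + 51*sqrt(51))*(5/4) = -25/8 + 255*sqrt(51)/4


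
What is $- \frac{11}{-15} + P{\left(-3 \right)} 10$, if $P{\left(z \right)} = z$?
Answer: $- \frac{439}{15} \approx -29.267$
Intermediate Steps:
$- \frac{11}{-15} + P{\left(-3 \right)} 10 = - \frac{11}{-15} - 30 = \left(-11\right) \left(- \frac{1}{15}\right) - 30 = \frac{11}{15} - 30 = - \frac{439}{15}$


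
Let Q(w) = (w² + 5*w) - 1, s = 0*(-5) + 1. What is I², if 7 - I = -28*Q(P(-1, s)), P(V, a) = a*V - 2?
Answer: 35721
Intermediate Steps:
s = 1 (s = 0 + 1 = 1)
P(V, a) = -2 + V*a (P(V, a) = V*a - 2 = -2 + V*a)
Q(w) = -1 + w² + 5*w
I = -189 (I = 7 - (-28)*(-1 + (-2 - 1*1)² + 5*(-2 - 1*1)) = 7 - (-28)*(-1 + (-2 - 1)² + 5*(-2 - 1)) = 7 - (-28)*(-1 + (-3)² + 5*(-3)) = 7 - (-28)*(-1 + 9 - 15) = 7 - (-28)*(-7) = 7 - 1*196 = 7 - 196 = -189)
I² = (-189)² = 35721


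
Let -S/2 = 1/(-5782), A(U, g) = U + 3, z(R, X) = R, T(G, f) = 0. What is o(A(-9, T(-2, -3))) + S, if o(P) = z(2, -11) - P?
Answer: 23129/2891 ≈ 8.0004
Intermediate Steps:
A(U, g) = 3 + U
o(P) = 2 - P
S = 1/2891 (S = -2/(-5782) = -2*(-1/5782) = 1/2891 ≈ 0.00034590)
o(A(-9, T(-2, -3))) + S = (2 - (3 - 9)) + 1/2891 = (2 - 1*(-6)) + 1/2891 = (2 + 6) + 1/2891 = 8 + 1/2891 = 23129/2891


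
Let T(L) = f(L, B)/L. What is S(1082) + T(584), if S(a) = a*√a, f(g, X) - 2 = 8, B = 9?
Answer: 5/292 + 1082*√1082 ≈ 35591.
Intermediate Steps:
f(g, X) = 10 (f(g, X) = 2 + 8 = 10)
S(a) = a^(3/2)
T(L) = 10/L
S(1082) + T(584) = 1082^(3/2) + 10/584 = 1082*√1082 + 10*(1/584) = 1082*√1082 + 5/292 = 5/292 + 1082*√1082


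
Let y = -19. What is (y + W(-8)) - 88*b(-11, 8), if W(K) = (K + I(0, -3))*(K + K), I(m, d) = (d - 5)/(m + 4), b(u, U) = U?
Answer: -563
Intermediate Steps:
I(m, d) = (-5 + d)/(4 + m)
W(K) = 2*K*(-2 + K) (W(K) = (K + (-5 - 3)/(4 + 0))*(K + K) = (K - 8/4)*(2*K) = (K + (1/4)*(-8))*(2*K) = (K - 2)*(2*K) = (-2 + K)*(2*K) = 2*K*(-2 + K))
(y + W(-8)) - 88*b(-11, 8) = (-19 + 2*(-8)*(-2 - 8)) - 88*8 = (-19 + 2*(-8)*(-10)) - 704 = (-19 + 160) - 704 = 141 - 704 = -563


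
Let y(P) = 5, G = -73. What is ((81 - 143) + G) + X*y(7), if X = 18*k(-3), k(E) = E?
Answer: -405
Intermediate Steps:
X = -54 (X = 18*(-3) = -54)
((81 - 143) + G) + X*y(7) = ((81 - 143) - 73) - 54*5 = (-62 - 73) - 270 = -135 - 270 = -405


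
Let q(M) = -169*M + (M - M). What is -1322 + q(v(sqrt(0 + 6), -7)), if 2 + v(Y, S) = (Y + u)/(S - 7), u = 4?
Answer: -6550/7 + 169*sqrt(6)/14 ≈ -906.15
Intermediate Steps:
v(Y, S) = -2 + (4 + Y)/(-7 + S) (v(Y, S) = -2 + (Y + 4)/(S - 7) = -2 + (4 + Y)/(-7 + S))
q(M) = -169*M (q(M) = -169*M + 0 = -169*M)
-1322 + q(v(sqrt(0 + 6), -7)) = -1322 - 169*(18 + sqrt(0 + 6) - 2*(-7))/(-7 - 7) = -1322 - 169*(18 + sqrt(6) + 14)/(-14) = -1322 - (-169)*(32 + sqrt(6))/14 = -1322 - 169*(-16/7 - sqrt(6)/14) = -1322 + (2704/7 + 169*sqrt(6)/14) = -6550/7 + 169*sqrt(6)/14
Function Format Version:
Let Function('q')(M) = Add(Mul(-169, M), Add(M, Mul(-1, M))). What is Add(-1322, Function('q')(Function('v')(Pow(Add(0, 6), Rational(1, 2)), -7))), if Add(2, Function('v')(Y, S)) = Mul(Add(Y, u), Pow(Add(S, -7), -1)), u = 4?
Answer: Add(Rational(-6550, 7), Mul(Rational(169, 14), Pow(6, Rational(1, 2)))) ≈ -906.15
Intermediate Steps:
Function('v')(Y, S) = Add(-2, Mul(Pow(Add(-7, S), -1), Add(4, Y))) (Function('v')(Y, S) = Add(-2, Mul(Add(Y, 4), Pow(Add(S, -7), -1))) = Add(-2, Mul(Add(4, Y), Pow(Add(-7, S), -1))) = Add(-2, Mul(Pow(Add(-7, S), -1), Add(4, Y))))
Function('q')(M) = Mul(-169, M) (Function('q')(M) = Add(Mul(-169, M), 0) = Mul(-169, M))
Add(-1322, Function('q')(Function('v')(Pow(Add(0, 6), Rational(1, 2)), -7))) = Add(-1322, Mul(-169, Mul(Pow(Add(-7, -7), -1), Add(18, Pow(Add(0, 6), Rational(1, 2)), Mul(-2, -7))))) = Add(-1322, Mul(-169, Mul(Pow(-14, -1), Add(18, Pow(6, Rational(1, 2)), 14)))) = Add(-1322, Mul(-169, Mul(Rational(-1, 14), Add(32, Pow(6, Rational(1, 2)))))) = Add(-1322, Mul(-169, Add(Rational(-16, 7), Mul(Rational(-1, 14), Pow(6, Rational(1, 2)))))) = Add(-1322, Add(Rational(2704, 7), Mul(Rational(169, 14), Pow(6, Rational(1, 2))))) = Add(Rational(-6550, 7), Mul(Rational(169, 14), Pow(6, Rational(1, 2))))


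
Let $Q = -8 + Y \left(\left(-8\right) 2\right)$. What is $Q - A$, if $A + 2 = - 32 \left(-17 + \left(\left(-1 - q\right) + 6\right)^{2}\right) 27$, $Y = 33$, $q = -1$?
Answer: $15882$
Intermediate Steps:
$Q = -536$ ($Q = -8 + 33 \left(\left(-8\right) 2\right) = -8 + 33 \left(-16\right) = -8 - 528 = -536$)
$A = -16418$ ($A = -2 + - 32 \left(-17 + \left(\left(-1 - -1\right) + 6\right)^{2}\right) 27 = -2 + - 32 \left(-17 + \left(\left(-1 + 1\right) + 6\right)^{2}\right) 27 = -2 + - 32 \left(-17 + \left(0 + 6\right)^{2}\right) 27 = -2 + - 32 \left(-17 + 6^{2}\right) 27 = -2 + - 32 \left(-17 + 36\right) 27 = -2 + \left(-32\right) 19 \cdot 27 = -2 - 16416 = -16418$)
$Q - A = -536 - -16418 = -536 + 16418 = 15882$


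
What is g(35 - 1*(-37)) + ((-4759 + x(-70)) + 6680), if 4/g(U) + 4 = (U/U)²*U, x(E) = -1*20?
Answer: 32318/17 ≈ 1901.1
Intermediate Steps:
x(E) = -20
g(U) = 4/(-4 + U) (g(U) = 4/(-4 + (U/U)²*U) = 4/(-4 + 1²*U) = 4/(-4 + 1*U) = 4/(-4 + U))
g(35 - 1*(-37)) + ((-4759 + x(-70)) + 6680) = 4/(-4 + (35 - 1*(-37))) + ((-4759 - 20) + 6680) = 4/(-4 + (35 + 37)) + (-4779 + 6680) = 4/(-4 + 72) + 1901 = 4/68 + 1901 = 4*(1/68) + 1901 = 1/17 + 1901 = 32318/17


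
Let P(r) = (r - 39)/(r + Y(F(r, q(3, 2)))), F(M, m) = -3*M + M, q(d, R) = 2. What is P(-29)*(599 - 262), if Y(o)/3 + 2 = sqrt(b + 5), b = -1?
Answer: 22916/29 ≈ 790.21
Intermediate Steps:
F(M, m) = -2*M
Y(o) = 0 (Y(o) = -6 + 3*sqrt(-1 + 5) = -6 + 3*sqrt(4) = -6 + 3*2 = -6 + 6 = 0)
P(r) = (-39 + r)/r (P(r) = (r - 39)/(r + 0) = (-39 + r)/r)
P(-29)*(599 - 262) = ((-39 - 29)/(-29))*(599 - 262) = -1/29*(-68)*337 = (68/29)*337 = 22916/29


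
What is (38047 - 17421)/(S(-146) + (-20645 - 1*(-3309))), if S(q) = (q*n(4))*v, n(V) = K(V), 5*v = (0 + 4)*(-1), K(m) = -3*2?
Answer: -51565/45092 ≈ -1.1436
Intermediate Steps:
K(m) = -6
v = -4/5 (v = ((0 + 4)*(-1))/5 = (4*(-1))/5 = (1/5)*(-4) = -4/5 ≈ -0.80000)
n(V) = -6
S(q) = 24*q/5 (S(q) = (q*(-6))*(-4/5) = -6*q*(-4/5) = 24*q/5)
(38047 - 17421)/(S(-146) + (-20645 - 1*(-3309))) = (38047 - 17421)/((24/5)*(-146) + (-20645 - 1*(-3309))) = 20626/(-3504/5 + (-20645 + 3309)) = 20626/(-3504/5 - 17336) = 20626/(-90184/5) = 20626*(-5/90184) = -51565/45092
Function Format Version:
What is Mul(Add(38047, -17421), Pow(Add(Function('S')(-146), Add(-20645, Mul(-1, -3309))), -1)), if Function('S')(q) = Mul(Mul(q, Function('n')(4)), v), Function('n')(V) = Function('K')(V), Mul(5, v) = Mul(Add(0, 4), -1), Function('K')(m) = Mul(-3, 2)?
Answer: Rational(-51565, 45092) ≈ -1.1436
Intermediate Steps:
Function('K')(m) = -6
v = Rational(-4, 5) (v = Mul(Rational(1, 5), Mul(Add(0, 4), -1)) = Mul(Rational(1, 5), Mul(4, -1)) = Mul(Rational(1, 5), -4) = Rational(-4, 5) ≈ -0.80000)
Function('n')(V) = -6
Function('S')(q) = Mul(Rational(24, 5), q) (Function('S')(q) = Mul(Mul(q, -6), Rational(-4, 5)) = Mul(Mul(-6, q), Rational(-4, 5)) = Mul(Rational(24, 5), q))
Mul(Add(38047, -17421), Pow(Add(Function('S')(-146), Add(-20645, Mul(-1, -3309))), -1)) = Mul(Add(38047, -17421), Pow(Add(Mul(Rational(24, 5), -146), Add(-20645, Mul(-1, -3309))), -1)) = Mul(20626, Pow(Add(Rational(-3504, 5), Add(-20645, 3309)), -1)) = Mul(20626, Pow(Add(Rational(-3504, 5), -17336), -1)) = Mul(20626, Pow(Rational(-90184, 5), -1)) = Mul(20626, Rational(-5, 90184)) = Rational(-51565, 45092)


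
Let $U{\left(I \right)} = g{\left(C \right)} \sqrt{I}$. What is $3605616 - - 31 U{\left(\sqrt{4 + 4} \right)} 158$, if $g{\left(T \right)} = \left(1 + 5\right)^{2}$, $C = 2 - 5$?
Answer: $3605616 + 176328 \cdot 2^{\frac{3}{4}} \approx 3.9022 \cdot 10^{6}$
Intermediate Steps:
$C = -3$
$g{\left(T \right)} = 36$ ($g{\left(T \right)} = 6^{2} = 36$)
$U{\left(I \right)} = 36 \sqrt{I}$
$3605616 - - 31 U{\left(\sqrt{4 + 4} \right)} 158 = 3605616 - - 31 \cdot 36 \sqrt{\sqrt{4 + 4}} \cdot 158 = 3605616 - - 31 \cdot 36 \sqrt{\sqrt{8}} \cdot 158 = 3605616 - - 31 \cdot 36 \sqrt{2 \sqrt{2}} \cdot 158 = 3605616 - - 31 \cdot 36 \cdot 2^{\frac{3}{4}} \cdot 158 = 3605616 - - 1116 \cdot 2^{\frac{3}{4}} \cdot 158 = 3605616 - - 176328 \cdot 2^{\frac{3}{4}} = 3605616 + 176328 \cdot 2^{\frac{3}{4}}$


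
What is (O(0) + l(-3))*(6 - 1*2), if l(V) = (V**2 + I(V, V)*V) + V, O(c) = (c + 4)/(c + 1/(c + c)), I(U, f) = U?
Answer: 60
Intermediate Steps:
O(c) = (4 + c)/(c + 1/(2*c))
l(V) = V + 2*V**2 (l(V) = (V**2 + V*V) + V = (V**2 + V**2) + V = 2*V**2 + V = V + 2*V**2)
(O(0) + l(-3))*(6 - 1*2) = (2*0*(4 + 0)/(1 + 2*0**2) - 3*(1 + 2*(-3)))*(6 - 1*2) = (2*0*4/(1 + 2*0) - 3*(1 - 6))*(6 - 2) = (2*0*4/(1 + 0) - 3*(-5))*4 = (2*0*4/1 + 15)*4 = (2*0*1*4 + 15)*4 = (0 + 15)*4 = 15*4 = 60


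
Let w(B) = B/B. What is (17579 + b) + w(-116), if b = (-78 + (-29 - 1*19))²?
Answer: 33456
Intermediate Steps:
b = 15876 (b = (-78 + (-29 - 19))² = (-78 - 48)² = (-126)² = 15876)
w(B) = 1
(17579 + b) + w(-116) = (17579 + 15876) + 1 = 33455 + 1 = 33456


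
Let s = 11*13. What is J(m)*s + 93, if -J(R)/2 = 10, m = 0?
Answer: -2767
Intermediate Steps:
J(R) = -20 (J(R) = -2*10 = -20)
s = 143
J(m)*s + 93 = -20*143 + 93 = -2860 + 93 = -2767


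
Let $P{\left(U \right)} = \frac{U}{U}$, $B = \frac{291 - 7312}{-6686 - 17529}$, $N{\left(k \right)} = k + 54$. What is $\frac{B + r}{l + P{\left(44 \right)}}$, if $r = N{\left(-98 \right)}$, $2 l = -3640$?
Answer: $\frac{1058439}{44047085} \approx 0.02403$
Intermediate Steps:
$l = -1820$ ($l = \frac{1}{2} \left(-3640\right) = -1820$)
$N{\left(k \right)} = 54 + k$
$B = \frac{7021}{24215}$ ($B = - \frac{7021}{-24215} = \left(-7021\right) \left(- \frac{1}{24215}\right) = \frac{7021}{24215} \approx 0.28994$)
$r = -44$ ($r = 54 - 98 = -44$)
$P{\left(U \right)} = 1$
$\frac{B + r}{l + P{\left(44 \right)}} = \frac{\frac{7021}{24215} - 44}{-1820 + 1} = - \frac{1058439}{24215 \left(-1819\right)} = \left(- \frac{1058439}{24215}\right) \left(- \frac{1}{1819}\right) = \frac{1058439}{44047085}$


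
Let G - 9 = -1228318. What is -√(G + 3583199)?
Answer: -√2354890 ≈ -1534.6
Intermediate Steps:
G = -1228309 (G = 9 - 1228318 = -1228309)
-√(G + 3583199) = -√(-1228309 + 3583199) = -√2354890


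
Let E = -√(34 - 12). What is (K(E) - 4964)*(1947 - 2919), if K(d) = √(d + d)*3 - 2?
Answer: 4826952 - 2916*I*2^(¾)*11^(¼) ≈ 4.827e+6 - 8931.2*I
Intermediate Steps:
E = -√22 ≈ -4.6904
K(d) = -2 + 3*√2*√d (K(d) = √(2*d)*3 - 2 = (√2*√d)*3 - 2 = 3*√2*√d - 2 = -2 + 3*√2*√d)
(K(E) - 4964)*(1947 - 2919) = ((-2 + 3*√2*√(-√22)) - 4964)*(1947 - 2919) = ((-2 + 3*√2*(I*22^(¼))) - 4964)*(-972) = ((-2 + 3*I*2^(¾)*11^(¼)) - 4964)*(-972) = (-4966 + 3*I*2^(¾)*11^(¼))*(-972) = 4826952 - 2916*I*2^(¾)*11^(¼)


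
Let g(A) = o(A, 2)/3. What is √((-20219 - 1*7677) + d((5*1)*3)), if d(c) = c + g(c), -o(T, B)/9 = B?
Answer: I*√27887 ≈ 166.99*I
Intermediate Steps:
o(T, B) = -9*B
g(A) = -6 (g(A) = -9*2/3 = -18*⅓ = -6)
d(c) = -6 + c (d(c) = c - 6 = -6 + c)
√((-20219 - 1*7677) + d((5*1)*3)) = √((-20219 - 1*7677) + (-6 + (5*1)*3)) = √((-20219 - 7677) + (-6 + 5*3)) = √(-27896 + (-6 + 15)) = √(-27896 + 9) = √(-27887) = I*√27887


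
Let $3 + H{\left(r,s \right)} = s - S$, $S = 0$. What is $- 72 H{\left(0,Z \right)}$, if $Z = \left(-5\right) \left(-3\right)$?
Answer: $-864$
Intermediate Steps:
$Z = 15$
$H{\left(r,s \right)} = -3 + s$ ($H{\left(r,s \right)} = -3 + \left(s - 0\right) = -3 + \left(s + 0\right) = -3 + s$)
$- 72 H{\left(0,Z \right)} = - 72 \left(-3 + 15\right) = \left(-72\right) 12 = -864$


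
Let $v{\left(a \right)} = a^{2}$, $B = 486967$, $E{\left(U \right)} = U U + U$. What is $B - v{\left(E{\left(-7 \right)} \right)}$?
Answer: $485203$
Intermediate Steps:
$E{\left(U \right)} = U + U^{2}$ ($E{\left(U \right)} = U^{2} + U = U + U^{2}$)
$B - v{\left(E{\left(-7 \right)} \right)} = 486967 - \left(- 7 \left(1 - 7\right)\right)^{2} = 486967 - \left(\left(-7\right) \left(-6\right)\right)^{2} = 486967 - 42^{2} = 486967 - 1764 = 485203$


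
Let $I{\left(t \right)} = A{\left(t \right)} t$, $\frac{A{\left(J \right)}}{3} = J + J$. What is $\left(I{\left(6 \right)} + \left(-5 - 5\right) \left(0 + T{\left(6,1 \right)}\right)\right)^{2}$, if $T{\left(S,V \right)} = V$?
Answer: $42436$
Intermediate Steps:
$A{\left(J \right)} = 6 J$ ($A{\left(J \right)} = 3 \left(J + J\right) = 3 \cdot 2 J = 6 J$)
$I{\left(t \right)} = 6 t^{2}$ ($I{\left(t \right)} = 6 t t = 6 t^{2}$)
$\left(I{\left(6 \right)} + \left(-5 - 5\right) \left(0 + T{\left(6,1 \right)}\right)\right)^{2} = \left(6 \cdot 6^{2} + \left(-5 - 5\right) \left(0 + 1\right)\right)^{2} = \left(6 \cdot 36 - 10\right)^{2} = \left(216 - 10\right)^{2} = 206^{2} = 42436$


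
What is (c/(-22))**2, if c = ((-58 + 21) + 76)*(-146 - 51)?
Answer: 59028489/484 ≈ 1.2196e+5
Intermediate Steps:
c = -7683 (c = (-37 + 76)*(-197) = 39*(-197) = -7683)
(c/(-22))**2 = (-7683/(-22))**2 = (-7683*(-1/22))**2 = (7683/22)**2 = 59028489/484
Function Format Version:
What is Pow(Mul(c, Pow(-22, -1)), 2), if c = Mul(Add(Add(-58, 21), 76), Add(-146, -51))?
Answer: Rational(59028489, 484) ≈ 1.2196e+5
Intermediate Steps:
c = -7683 (c = Mul(Add(-37, 76), -197) = Mul(39, -197) = -7683)
Pow(Mul(c, Pow(-22, -1)), 2) = Pow(Mul(-7683, Pow(-22, -1)), 2) = Pow(Mul(-7683, Rational(-1, 22)), 2) = Pow(Rational(7683, 22), 2) = Rational(59028489, 484)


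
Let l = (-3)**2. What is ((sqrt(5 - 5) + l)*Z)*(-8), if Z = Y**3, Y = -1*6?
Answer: 15552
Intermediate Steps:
l = 9
Y = -6
Z = -216 (Z = (-6)**3 = -216)
((sqrt(5 - 5) + l)*Z)*(-8) = ((sqrt(5 - 5) + 9)*(-216))*(-8) = ((sqrt(0) + 9)*(-216))*(-8) = ((0 + 9)*(-216))*(-8) = (9*(-216))*(-8) = -1944*(-8) = 15552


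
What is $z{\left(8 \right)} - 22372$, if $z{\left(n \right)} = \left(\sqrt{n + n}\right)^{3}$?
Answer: $-22308$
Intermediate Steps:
$z{\left(n \right)} = 2 \sqrt{2} n^{\frac{3}{2}}$ ($z{\left(n \right)} = \left(\sqrt{2 n}\right)^{3} = \left(\sqrt{2} \sqrt{n}\right)^{3} = 2 \sqrt{2} n^{\frac{3}{2}}$)
$z{\left(8 \right)} - 22372 = 2 \sqrt{2} \cdot 8^{\frac{3}{2}} - 22372 = 2 \sqrt{2} \cdot 16 \sqrt{2} - 22372 = 64 - 22372 = -22308$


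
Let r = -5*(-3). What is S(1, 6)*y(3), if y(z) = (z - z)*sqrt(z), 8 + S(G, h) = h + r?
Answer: 0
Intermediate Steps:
r = 15
S(G, h) = 7 + h (S(G, h) = -8 + (h + 15) = -8 + (15 + h) = 7 + h)
y(z) = 0 (y(z) = 0*sqrt(z) = 0)
S(1, 6)*y(3) = (7 + 6)*0 = 13*0 = 0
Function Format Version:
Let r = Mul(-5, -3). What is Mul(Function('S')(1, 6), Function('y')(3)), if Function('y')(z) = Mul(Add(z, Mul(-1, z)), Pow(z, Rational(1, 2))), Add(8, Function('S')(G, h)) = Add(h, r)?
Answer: 0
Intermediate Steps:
r = 15
Function('S')(G, h) = Add(7, h) (Function('S')(G, h) = Add(-8, Add(h, 15)) = Add(-8, Add(15, h)) = Add(7, h))
Function('y')(z) = 0 (Function('y')(z) = Mul(0, Pow(z, Rational(1, 2))) = 0)
Mul(Function('S')(1, 6), Function('y')(3)) = Mul(Add(7, 6), 0) = Mul(13, 0) = 0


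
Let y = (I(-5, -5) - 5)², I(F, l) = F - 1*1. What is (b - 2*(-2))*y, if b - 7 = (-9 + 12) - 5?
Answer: 1089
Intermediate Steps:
b = 5 (b = 7 + ((-9 + 12) - 5) = 7 + (3 - 5) = 7 - 2 = 5)
I(F, l) = -1 + F (I(F, l) = F - 1 = -1 + F)
y = 121 (y = ((-1 - 5) - 5)² = (-6 - 5)² = (-11)² = 121)
(b - 2*(-2))*y = (5 - 2*(-2))*121 = (5 + 4)*121 = 9*121 = 1089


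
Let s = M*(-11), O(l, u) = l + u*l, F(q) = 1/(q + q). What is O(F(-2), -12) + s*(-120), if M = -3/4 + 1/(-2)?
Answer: -6589/4 ≈ -1647.3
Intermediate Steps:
M = -5/4 (M = -3*¼ + 1*(-½) = -¾ - ½ = -5/4 ≈ -1.2500)
F(q) = 1/(2*q)
O(l, u) = l + l*u
s = 55/4 (s = -5/4*(-11) = 55/4 ≈ 13.750)
O(F(-2), -12) + s*(-120) = ((½)/(-2))*(1 - 12) + (55/4)*(-120) = ((½)*(-½))*(-11) - 1650 = -¼*(-11) - 1650 = 11/4 - 1650 = -6589/4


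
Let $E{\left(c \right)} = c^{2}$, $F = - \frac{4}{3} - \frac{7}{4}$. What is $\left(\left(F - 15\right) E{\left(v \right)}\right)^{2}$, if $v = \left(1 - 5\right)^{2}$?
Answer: $\frac{192876544}{9} \approx 2.1431 \cdot 10^{7}$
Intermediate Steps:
$v = 16$ ($v = \left(-4\right)^{2} = 16$)
$F = - \frac{37}{12}$ ($F = \left(-4\right) \frac{1}{3} - \frac{7}{4} = - \frac{4}{3} - \frac{7}{4} = - \frac{37}{12} \approx -3.0833$)
$\left(\left(F - 15\right) E{\left(v \right)}\right)^{2} = \left(\left(- \frac{37}{12} - 15\right) 16^{2}\right)^{2} = \left(\left(- \frac{217}{12}\right) 256\right)^{2} = \left(- \frac{13888}{3}\right)^{2} = \frac{192876544}{9}$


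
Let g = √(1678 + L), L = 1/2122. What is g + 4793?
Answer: 4793 + √7555841474/2122 ≈ 4834.0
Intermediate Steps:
L = 1/2122 ≈ 0.00047125
g = √7555841474/2122 (g = √(1678 + 1/2122) = √(3560717/2122) = √7555841474/2122 ≈ 40.963)
g + 4793 = √7555841474/2122 + 4793 = 4793 + √7555841474/2122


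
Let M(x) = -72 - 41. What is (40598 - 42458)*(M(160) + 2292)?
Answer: -4052940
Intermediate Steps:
M(x) = -113
(40598 - 42458)*(M(160) + 2292) = (40598 - 42458)*(-113 + 2292) = -1860*2179 = -4052940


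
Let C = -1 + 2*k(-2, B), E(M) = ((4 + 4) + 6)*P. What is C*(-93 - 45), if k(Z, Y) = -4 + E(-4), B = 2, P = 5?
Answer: -18078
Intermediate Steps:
E(M) = 70 (E(M) = ((4 + 4) + 6)*5 = (8 + 6)*5 = 14*5 = 70)
k(Z, Y) = 66 (k(Z, Y) = -4 + 70 = 66)
C = 131 (C = -1 + 2*66 = -1 + 132 = 131)
C*(-93 - 45) = 131*(-93 - 45) = 131*(-138) = -18078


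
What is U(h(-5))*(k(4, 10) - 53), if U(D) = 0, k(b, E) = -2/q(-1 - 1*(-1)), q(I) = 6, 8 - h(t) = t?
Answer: 0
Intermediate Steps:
h(t) = 8 - t
k(b, E) = -⅓ (k(b, E) = -2/6 = -2*⅙ = -⅓)
U(h(-5))*(k(4, 10) - 53) = 0*(-⅓ - 53) = 0*(-160/3) = 0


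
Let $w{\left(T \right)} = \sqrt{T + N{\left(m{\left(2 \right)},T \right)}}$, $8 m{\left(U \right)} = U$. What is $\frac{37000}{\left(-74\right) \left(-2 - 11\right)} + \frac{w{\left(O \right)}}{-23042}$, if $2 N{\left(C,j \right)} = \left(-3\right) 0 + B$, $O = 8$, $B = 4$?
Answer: $\frac{500}{13} - \frac{\sqrt{10}}{23042} \approx 38.461$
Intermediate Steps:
$m{\left(U \right)} = \frac{U}{8}$
$N{\left(C,j \right)} = 2$ ($N{\left(C,j \right)} = \frac{\left(-3\right) 0 + 4}{2} = \frac{0 + 4}{2} = \frac{1}{2} \cdot 4 = 2$)
$w{\left(T \right)} = \sqrt{2 + T}$ ($w{\left(T \right)} = \sqrt{T + 2} = \sqrt{2 + T}$)
$\frac{37000}{\left(-74\right) \left(-2 - 11\right)} + \frac{w{\left(O \right)}}{-23042} = \frac{37000}{\left(-74\right) \left(-2 - 11\right)} + \frac{\sqrt{2 + 8}}{-23042} = \frac{37000}{\left(-74\right) \left(-13\right)} + \sqrt{10} \left(- \frac{1}{23042}\right) = \frac{37000}{962} - \frac{\sqrt{10}}{23042} = 37000 \cdot \frac{1}{962} - \frac{\sqrt{10}}{23042} = \frac{500}{13} - \frac{\sqrt{10}}{23042}$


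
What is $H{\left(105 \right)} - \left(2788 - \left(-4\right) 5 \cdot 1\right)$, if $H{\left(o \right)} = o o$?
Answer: $8217$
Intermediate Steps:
$H{\left(o \right)} = o^{2}$
$H{\left(105 \right)} - \left(2788 - \left(-4\right) 5 \cdot 1\right) = 105^{2} - \left(2788 - \left(-4\right) 5 \cdot 1\right) = 11025 - 2808 = 8217$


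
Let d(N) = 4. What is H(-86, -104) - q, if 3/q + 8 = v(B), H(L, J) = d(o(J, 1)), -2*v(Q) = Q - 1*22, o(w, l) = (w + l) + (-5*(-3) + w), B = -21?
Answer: 34/9 ≈ 3.7778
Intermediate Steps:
o(w, l) = 15 + l + 2*w (o(w, l) = (l + w) + (15 + w) = 15 + l + 2*w)
v(Q) = 11 - Q/2 (v(Q) = -(Q - 1*22)/2 = -(Q - 22)/2 = -(-22 + Q)/2 = 11 - Q/2)
H(L, J) = 4
q = 2/9 (q = 3/(-8 + (11 - 1/2*(-21))) = 3/(-8 + (11 + 21/2)) = 3/(-8 + 43/2) = 3/(27/2) = 3*(2/27) = 2/9 ≈ 0.22222)
H(-86, -104) - q = 4 - 1*2/9 = 4 - 2/9 = 34/9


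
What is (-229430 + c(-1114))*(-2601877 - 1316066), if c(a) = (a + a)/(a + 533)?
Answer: 522248488729686/581 ≈ 8.9888e+11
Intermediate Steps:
c(a) = 2*a/(533 + a) (c(a) = (2*a)/(533 + a) = 2*a/(533 + a))
(-229430 + c(-1114))*(-2601877 - 1316066) = (-229430 + 2*(-1114)/(533 - 1114))*(-2601877 - 1316066) = (-229430 + 2*(-1114)/(-581))*(-3917943) = (-229430 + 2*(-1114)*(-1/581))*(-3917943) = (-229430 + 2228/581)*(-3917943) = -133296602/581*(-3917943) = 522248488729686/581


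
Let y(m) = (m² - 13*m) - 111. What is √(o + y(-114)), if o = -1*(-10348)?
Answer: √24715 ≈ 157.21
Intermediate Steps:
y(m) = -111 + m² - 13*m
o = 10348
√(o + y(-114)) = √(10348 + (-111 + (-114)² - 13*(-114))) = √(10348 + (-111 + 12996 + 1482)) = √(10348 + 14367) = √24715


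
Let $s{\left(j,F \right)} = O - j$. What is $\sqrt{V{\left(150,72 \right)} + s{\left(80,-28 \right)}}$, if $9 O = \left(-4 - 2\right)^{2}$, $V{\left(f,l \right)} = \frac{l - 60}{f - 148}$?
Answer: $i \sqrt{70} \approx 8.3666 i$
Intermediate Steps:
$V{\left(f,l \right)} = \frac{-60 + l}{-148 + f}$
$O = 4$ ($O = \frac{\left(-4 - 2\right)^{2}}{9} = \frac{\left(-6\right)^{2}}{9} = \frac{1}{9} \cdot 36 = 4$)
$s{\left(j,F \right)} = 4 - j$
$\sqrt{V{\left(150,72 \right)} + s{\left(80,-28 \right)}} = \sqrt{\frac{-60 + 72}{-148 + 150} + \left(4 - 80\right)} = \sqrt{\frac{1}{2} \cdot 12 + \left(4 - 80\right)} = \sqrt{\frac{1}{2} \cdot 12 - 76} = \sqrt{6 - 76} = \sqrt{-70} = i \sqrt{70}$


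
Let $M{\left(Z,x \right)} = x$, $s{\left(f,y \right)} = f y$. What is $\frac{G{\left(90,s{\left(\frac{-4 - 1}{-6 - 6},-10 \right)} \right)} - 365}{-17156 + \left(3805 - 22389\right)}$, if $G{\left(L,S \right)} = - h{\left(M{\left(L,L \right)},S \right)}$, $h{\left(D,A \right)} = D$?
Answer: $\frac{91}{7148} \approx 0.012731$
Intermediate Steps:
$G{\left(L,S \right)} = - L$
$\frac{G{\left(90,s{\left(\frac{-4 - 1}{-6 - 6},-10 \right)} \right)} - 365}{-17156 + \left(3805 - 22389\right)} = \frac{\left(-1\right) 90 - 365}{-17156 + \left(3805 - 22389\right)} = \frac{-90 - 365}{-17156 - 18584} = - \frac{455}{-35740} = \left(-455\right) \left(- \frac{1}{35740}\right) = \frac{91}{7148}$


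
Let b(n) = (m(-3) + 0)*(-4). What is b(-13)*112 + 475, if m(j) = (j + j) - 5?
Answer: 5403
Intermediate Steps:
m(j) = -5 + 2*j (m(j) = 2*j - 5 = -5 + 2*j)
b(n) = 44 (b(n) = ((-5 + 2*(-3)) + 0)*(-4) = ((-5 - 6) + 0)*(-4) = (-11 + 0)*(-4) = -11*(-4) = 44)
b(-13)*112 + 475 = 44*112 + 475 = 4928 + 475 = 5403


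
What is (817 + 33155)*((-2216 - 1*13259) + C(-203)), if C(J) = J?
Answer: -532613016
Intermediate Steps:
(817 + 33155)*((-2216 - 1*13259) + C(-203)) = (817 + 33155)*((-2216 - 1*13259) - 203) = 33972*((-2216 - 13259) - 203) = 33972*(-15475 - 203) = 33972*(-15678) = -532613016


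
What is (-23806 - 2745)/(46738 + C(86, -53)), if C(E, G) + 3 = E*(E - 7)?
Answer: -3793/7647 ≈ -0.49601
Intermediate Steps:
C(E, G) = -3 + E*(-7 + E) (C(E, G) = -3 + E*(E - 7) = -3 + E*(-7 + E))
(-23806 - 2745)/(46738 + C(86, -53)) = (-23806 - 2745)/(46738 + (-3 + 86² - 7*86)) = -26551/(46738 + (-3 + 7396 - 602)) = -26551/(46738 + 6791) = -26551/53529 = -26551*1/53529 = -3793/7647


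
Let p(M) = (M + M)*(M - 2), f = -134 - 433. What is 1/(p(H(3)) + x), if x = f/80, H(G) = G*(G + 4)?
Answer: 80/63273 ≈ 0.0012644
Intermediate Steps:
f = -567
H(G) = G*(4 + G)
x = -567/80 ≈ -7.0875
p(M) = 2*M*(-2 + M) (p(M) = (2*M)*(-2 + M) = 2*M*(-2 + M))
1/(p(H(3)) + x) = 1/(2*(3*(4 + 3))*(-2 + 3*(4 + 3)) - 567/80) = 1/(2*(3*7)*(-2 + 3*7) - 567/80) = 1/(2*21*(-2 + 21) - 567/80) = 1/(2*21*19 - 567/80) = 1/(798 - 567/80) = 1/(63273/80) = 80/63273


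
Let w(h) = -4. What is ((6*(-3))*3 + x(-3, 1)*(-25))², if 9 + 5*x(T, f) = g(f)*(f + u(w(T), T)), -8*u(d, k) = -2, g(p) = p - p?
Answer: 81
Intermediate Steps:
g(p) = 0
u(d, k) = ¼ (u(d, k) = -⅛*(-2) = ¼)
x(T, f) = -9/5 (x(T, f) = -9/5 + (0*(f + ¼))/5 = -9/5 + (0*(¼ + f))/5 = -9/5 + (⅕)*0 = -9/5 + 0 = -9/5)
((6*(-3))*3 + x(-3, 1)*(-25))² = ((6*(-3))*3 - 9/5*(-25))² = (-18*3 + 45)² = (-54 + 45)² = (-9)² = 81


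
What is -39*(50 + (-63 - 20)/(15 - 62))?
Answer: -94887/47 ≈ -2018.9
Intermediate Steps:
-39*(50 + (-63 - 20)/(15 - 62)) = -39*(50 - 83/(-47)) = -39*(50 - 83*(-1/47)) = -39*(50 + 83/47) = -39*2433/47 = -94887/47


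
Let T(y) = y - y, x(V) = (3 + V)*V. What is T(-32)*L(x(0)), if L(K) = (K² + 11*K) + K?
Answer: 0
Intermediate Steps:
x(V) = V*(3 + V)
T(y) = 0
L(K) = K² + 12*K
T(-32)*L(x(0)) = 0*((0*(3 + 0))*(12 + 0*(3 + 0))) = 0*((0*3)*(12 + 0*3)) = 0*(0*(12 + 0)) = 0*(0*12) = 0*0 = 0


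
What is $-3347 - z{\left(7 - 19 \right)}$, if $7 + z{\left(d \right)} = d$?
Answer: $-3328$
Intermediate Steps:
$z{\left(d \right)} = -7 + d$
$-3347 - z{\left(7 - 19 \right)} = -3347 - \left(-7 + \left(7 - 19\right)\right) = -3347 - \left(-7 - 12\right) = -3347 - -19 = -3347 + 19 = -3328$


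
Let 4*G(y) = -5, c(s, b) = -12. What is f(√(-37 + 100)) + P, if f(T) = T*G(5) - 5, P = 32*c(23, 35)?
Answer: -389 - 15*√7/4 ≈ -398.92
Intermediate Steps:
P = -384 (P = 32*(-12) = -384)
G(y) = -5/4 (G(y) = (¼)*(-5) = -5/4)
f(T) = -5 - 5*T/4 (f(T) = T*(-5/4) - 5 = -5*T/4 - 5 = -5 - 5*T/4)
f(√(-37 + 100)) + P = (-5 - 5*√(-37 + 100)/4) - 384 = (-5 - 15*√7/4) - 384 = -389 - 15*√7/4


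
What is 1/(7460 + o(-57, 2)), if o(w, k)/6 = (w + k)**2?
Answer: 1/25610 ≈ 3.9047e-5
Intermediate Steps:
o(w, k) = 6*(k + w)**2 (o(w, k) = 6*(w + k)**2 = 6*(k + w)**2)
1/(7460 + o(-57, 2)) = 1/(7460 + 6*(2 - 57)**2) = 1/(7460 + 6*(-55)**2) = 1/(7460 + 6*3025) = 1/(7460 + 18150) = 1/25610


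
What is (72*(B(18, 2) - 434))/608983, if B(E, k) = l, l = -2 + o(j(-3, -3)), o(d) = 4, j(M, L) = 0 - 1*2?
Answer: -31104/608983 ≈ -0.051075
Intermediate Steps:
j(M, L) = -2 (j(M, L) = 0 - 2 = -2)
l = 2 (l = -2 + 4 = 2)
B(E, k) = 2
(72*(B(18, 2) - 434))/608983 = (72*(2 - 434))/608983 = (72*(-432))*(1/608983) = -31104*1/608983 = -31104/608983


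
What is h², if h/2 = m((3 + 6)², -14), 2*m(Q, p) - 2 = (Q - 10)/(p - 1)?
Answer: 1681/225 ≈ 7.4711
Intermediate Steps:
m(Q, p) = 1 + (-10 + Q)/(2*(-1 + p)) (m(Q, p) = 1 + ((Q - 10)/(p - 1))/2 = 1 + ((-10 + Q)/(-1 + p))/2 = 1 + (-10 + Q)/(2*(-1 + p)))
h = -41/15 (h = 2*((-6 - 14 + (3 + 6)²/2)/(-1 - 14)) = 2*((-6 - 14 + (½)*9²)/(-15)) = 2*(-(-6 - 14 + (½)*81)/15) = 2*(-(-6 - 14 + 81/2)/15) = 2*(-1/15*41/2) = 2*(-41/30) = -41/15 ≈ -2.7333)
h² = (-41/15)² = 1681/225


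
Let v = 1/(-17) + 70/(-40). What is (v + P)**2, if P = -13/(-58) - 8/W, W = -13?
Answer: 617472801/657204496 ≈ 0.93954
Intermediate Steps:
P = 633/754 (P = -13/(-58) - 8/(-13) = -13*(-1/58) - 8*(-1/13) = 13/58 + 8/13 = 633/754 ≈ 0.83952)
v = -123/68 (v = 1*(-1/17) + 70*(-1/40) = -1/17 - 7/4 = -123/68 ≈ -1.8088)
(v + P)**2 = (-123/68 + 633/754)**2 = (-24849/25636)**2 = 617472801/657204496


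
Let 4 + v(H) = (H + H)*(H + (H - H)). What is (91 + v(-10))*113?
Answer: 32431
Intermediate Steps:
v(H) = -4 + 2*H**2 (v(H) = -4 + (H + H)*(H + (H - H)) = -4 + (2*H)*(H + 0) = -4 + (2*H)*H = -4 + 2*H**2)
(91 + v(-10))*113 = (91 + (-4 + 2*(-10)**2))*113 = (91 + (-4 + 2*100))*113 = (91 + (-4 + 200))*113 = (91 + 196)*113 = 287*113 = 32431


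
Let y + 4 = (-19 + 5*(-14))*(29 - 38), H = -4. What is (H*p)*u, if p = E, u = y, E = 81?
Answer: -258228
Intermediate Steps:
y = 797 (y = -4 + (-19 + 5*(-14))*(29 - 38) = -4 + (-19 - 70)*(-9) = -4 - 89*(-9) = -4 + 801 = 797)
u = 797
p = 81
(H*p)*u = -4*81*797 = -324*797 = -258228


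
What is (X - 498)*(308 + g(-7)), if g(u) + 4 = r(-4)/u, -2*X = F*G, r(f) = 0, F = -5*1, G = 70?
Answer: -98192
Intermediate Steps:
F = -5
X = 175 (X = -(-5)*70/2 = -½*(-350) = 175)
g(u) = -4 (g(u) = -4 + 0/u = -4 + 0 = -4)
(X - 498)*(308 + g(-7)) = (175 - 498)*(308 - 4) = -323*304 = -98192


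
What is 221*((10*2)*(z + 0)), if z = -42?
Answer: -185640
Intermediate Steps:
221*((10*2)*(z + 0)) = 221*((10*2)*(-42 + 0)) = 221*(20*(-42)) = 221*(-840) = -185640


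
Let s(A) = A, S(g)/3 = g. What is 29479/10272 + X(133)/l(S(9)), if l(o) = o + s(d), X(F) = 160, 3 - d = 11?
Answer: 2203621/195168 ≈ 11.291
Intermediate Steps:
d = -8 (d = 3 - 1*11 = 3 - 11 = -8)
S(g) = 3*g
l(o) = -8 + o (l(o) = o - 8 = -8 + o)
29479/10272 + X(133)/l(S(9)) = 29479/10272 + 160/(-8 + 3*9) = 29479*(1/10272) + 160/(-8 + 27) = 29479/10272 + 160/19 = 2203621/195168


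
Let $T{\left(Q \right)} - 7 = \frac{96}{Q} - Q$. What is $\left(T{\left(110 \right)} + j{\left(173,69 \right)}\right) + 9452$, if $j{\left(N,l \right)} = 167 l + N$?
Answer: $\frac{1157523}{55} \approx 21046.0$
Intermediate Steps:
$T{\left(Q \right)} = 7 - Q + \frac{96}{Q}$ ($T{\left(Q \right)} = 7 - \left(Q - \frac{96}{Q}\right) = 7 - Q + \frac{96}{Q}$)
$j{\left(N,l \right)} = N + 167 l$
$\left(T{\left(110 \right)} + j{\left(173,69 \right)}\right) + 9452 = \left(\left(7 - 110 + \frac{96}{110}\right) + \left(173 + 167 \cdot 69\right)\right) + 9452 = \left(\left(7 - 110 + 96 \cdot \frac{1}{110}\right) + \left(173 + 11523\right)\right) + 9452 = \left(\left(7 - 110 + \frac{48}{55}\right) + 11696\right) + 9452 = \left(- \frac{5617}{55} + 11696\right) + 9452 = \frac{637663}{55} + 9452 = \frac{1157523}{55}$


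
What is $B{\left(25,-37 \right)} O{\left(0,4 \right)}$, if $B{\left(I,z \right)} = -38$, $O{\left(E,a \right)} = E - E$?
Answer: $0$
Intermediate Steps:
$O{\left(E,a \right)} = 0$
$B{\left(25,-37 \right)} O{\left(0,4 \right)} = \left(-38\right) 0 = 0$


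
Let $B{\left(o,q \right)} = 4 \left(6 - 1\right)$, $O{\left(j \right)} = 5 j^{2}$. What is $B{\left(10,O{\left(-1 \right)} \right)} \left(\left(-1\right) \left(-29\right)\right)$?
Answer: $580$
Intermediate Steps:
$B{\left(o,q \right)} = 20$ ($B{\left(o,q \right)} = 4 \cdot 5 = 20$)
$B{\left(10,O{\left(-1 \right)} \right)} \left(\left(-1\right) \left(-29\right)\right) = 20 \left(\left(-1\right) \left(-29\right)\right) = 20 \cdot 29 = 580$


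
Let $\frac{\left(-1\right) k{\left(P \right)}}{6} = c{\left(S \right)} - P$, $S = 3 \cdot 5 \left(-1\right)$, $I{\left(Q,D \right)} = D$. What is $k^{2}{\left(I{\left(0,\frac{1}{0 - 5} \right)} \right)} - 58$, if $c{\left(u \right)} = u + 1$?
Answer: $\frac{169946}{25} \approx 6797.8$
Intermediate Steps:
$S = -15$ ($S = 15 \left(-1\right) = -15$)
$c{\left(u \right)} = 1 + u$
$k{\left(P \right)} = 84 + 6 P$ ($k{\left(P \right)} = - 6 \left(\left(1 - 15\right) - P\right) = - 6 \left(-14 - P\right) = 84 + 6 P$)
$k^{2}{\left(I{\left(0,\frac{1}{0 - 5} \right)} \right)} - 58 = \left(84 + \frac{6}{0 - 5}\right)^{2} - 58 = \left(84 + \frac{6}{-5}\right)^{2} - 58 = \left(84 + 6 \left(- \frac{1}{5}\right)\right)^{2} - 58 = \left(84 - \frac{6}{5}\right)^{2} - 58 = \left(\frac{414}{5}\right)^{2} - 58 = \frac{171396}{25} - 58 = \frac{169946}{25}$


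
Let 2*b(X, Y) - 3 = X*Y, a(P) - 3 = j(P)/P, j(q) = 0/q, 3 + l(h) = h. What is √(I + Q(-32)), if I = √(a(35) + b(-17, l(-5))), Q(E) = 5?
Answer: √(20 + 2*√290)/2 ≈ 3.6762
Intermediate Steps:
l(h) = -3 + h
j(q) = 0
a(P) = 3 (a(P) = 3 + 0/P = 3 + 0 = 3)
b(X, Y) = 3/2 + X*Y/2 (b(X, Y) = 3/2 + (X*Y)/2 = 3/2 + X*Y/2)
I = √290/2 (I = √(3 + (3/2 + (½)*(-17)*(-3 - 5))) = √(3 + (3/2 + (½)*(-17)*(-8))) = √(3 + (3/2 + 68)) = √(3 + 139/2) = √(145/2) = √290/2 ≈ 8.5147)
√(I + Q(-32)) = √(√290/2 + 5) = √(5 + √290/2)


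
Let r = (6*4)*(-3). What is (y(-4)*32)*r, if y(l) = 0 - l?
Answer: -9216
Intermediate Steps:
r = -72 (r = 24*(-3) = -72)
y(l) = -l
(y(-4)*32)*r = (-1*(-4)*32)*(-72) = (4*32)*(-72) = 128*(-72) = -9216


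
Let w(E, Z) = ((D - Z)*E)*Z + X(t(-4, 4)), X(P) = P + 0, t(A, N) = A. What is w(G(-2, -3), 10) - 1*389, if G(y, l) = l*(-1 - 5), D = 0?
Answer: -2193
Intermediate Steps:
X(P) = P
G(y, l) = -6*l (G(y, l) = l*(-6) = -6*l)
w(E, Z) = -4 - E*Z**2 (w(E, Z) = ((0 - Z)*E)*Z - 4 = ((-Z)*E)*Z - 4 = (-E*Z)*Z - 4 = -E*Z**2 - 4 = -4 - E*Z**2)
w(G(-2, -3), 10) - 1*389 = (-4 - 1*(-6*(-3))*10**2) - 1*389 = (-4 - 1*18*100) - 389 = (-4 - 1800) - 389 = -1804 - 389 = -2193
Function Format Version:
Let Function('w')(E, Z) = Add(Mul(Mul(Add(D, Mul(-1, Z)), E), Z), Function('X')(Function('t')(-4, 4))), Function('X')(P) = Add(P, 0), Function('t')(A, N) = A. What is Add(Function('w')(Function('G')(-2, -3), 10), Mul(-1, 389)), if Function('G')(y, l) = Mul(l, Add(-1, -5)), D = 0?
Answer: -2193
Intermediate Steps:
Function('X')(P) = P
Function('G')(y, l) = Mul(-6, l) (Function('G')(y, l) = Mul(l, -6) = Mul(-6, l))
Function('w')(E, Z) = Add(-4, Mul(-1, E, Pow(Z, 2))) (Function('w')(E, Z) = Add(Mul(Mul(Add(0, Mul(-1, Z)), E), Z), -4) = Add(Mul(Mul(Mul(-1, Z), E), Z), -4) = Add(Mul(Mul(-1, E, Z), Z), -4) = Add(Mul(-1, E, Pow(Z, 2)), -4) = Add(-4, Mul(-1, E, Pow(Z, 2))))
Add(Function('w')(Function('G')(-2, -3), 10), Mul(-1, 389)) = Add(Add(-4, Mul(-1, Mul(-6, -3), Pow(10, 2))), Mul(-1, 389)) = Add(Add(-4, Mul(-1, 18, 100)), -389) = Add(Add(-4, -1800), -389) = Add(-1804, -389) = -2193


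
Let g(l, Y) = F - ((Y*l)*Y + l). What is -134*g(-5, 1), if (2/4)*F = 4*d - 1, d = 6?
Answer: -7504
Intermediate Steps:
F = 46 (F = 2*(4*6 - 1) = 2*(24 - 1) = 2*23 = 46)
g(l, Y) = 46 - l - l*Y² (g(l, Y) = 46 - ((Y*l)*Y + l) = 46 - (l*Y² + l) = 46 - (l + l*Y²) = 46 + (-l - l*Y²) = 46 - l - l*Y²)
-134*g(-5, 1) = -134*(46 - 1*(-5) - 1*(-5)*1²) = -134*(46 + 5 - 1*(-5)*1) = -134*(46 + 5 + 5) = -134*56 = -7504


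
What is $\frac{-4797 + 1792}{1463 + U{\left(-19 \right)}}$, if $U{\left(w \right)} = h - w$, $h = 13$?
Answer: $- \frac{601}{299} \approx -2.01$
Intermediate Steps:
$U{\left(w \right)} = 13 - w$
$\frac{-4797 + 1792}{1463 + U{\left(-19 \right)}} = \frac{-4797 + 1792}{1463 + \left(13 - -19\right)} = - \frac{3005}{1463 + \left(13 + 19\right)} = - \frac{3005}{1463 + 32} = - \frac{3005}{1495} = \left(-3005\right) \frac{1}{1495} = - \frac{601}{299}$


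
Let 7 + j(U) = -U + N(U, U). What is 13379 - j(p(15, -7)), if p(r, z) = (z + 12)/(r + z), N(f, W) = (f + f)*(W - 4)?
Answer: 428507/32 ≈ 13391.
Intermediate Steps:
N(f, W) = 2*f*(-4 + W) (N(f, W) = (2*f)*(-4 + W) = 2*f*(-4 + W))
p(r, z) = (12 + z)/(r + z)
j(U) = -7 - U + 2*U*(-4 + U) (j(U) = -7 + (-U + 2*U*(-4 + U)) = -7 - U + 2*U*(-4 + U))
13379 - j(p(15, -7)) = 13379 - (-7 - (12 - 7)/(15 - 7) + 2*((12 - 7)/(15 - 7))*(-4 + (12 - 7)/(15 - 7))) = 13379 - (-7 - 5/8 + 2*(5/8)*(-4 + 5/8)) = 13379 - (-7 - 5/8 + 2*((⅛)*5)*(-4 + (⅛)*5)) = 13379 - (-7 - 1*5/8 + 2*(5/8)*(-4 + 5/8)) = 13379 - (-7 - 5/8 + 2*(5/8)*(-27/8)) = 13379 - (-7 - 5/8 - 135/32) = 13379 - 1*(-379/32) = 13379 + 379/32 = 428507/32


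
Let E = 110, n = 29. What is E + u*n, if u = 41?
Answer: 1299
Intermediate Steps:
E + u*n = 110 + 41*29 = 110 + 1189 = 1299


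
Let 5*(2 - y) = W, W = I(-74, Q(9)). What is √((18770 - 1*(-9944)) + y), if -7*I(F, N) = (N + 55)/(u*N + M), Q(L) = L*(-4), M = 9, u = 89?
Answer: √1595949840457/7455 ≈ 169.46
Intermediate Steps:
Q(L) = -4*L
I(F, N) = -(55 + N)/(7*(9 + 89*N)) (I(F, N) = -(N + 55)/(7*(89*N + 9)) = -(55 + N)/(7*(9 + 89*N)))
W = 19/22365 (W = (-55 - (-4)*9)/(7*(9 + 89*(-4*9))) = (-55 - 1*(-36))/(7*(9 + 89*(-36))) = (-55 + 36)/(7*(9 - 3204)) = (⅐)*(-19)/(-3195) = (⅐)*(-1/3195)*(-19) = 19/22365 ≈ 0.00084954)
y = 223631/111825 (y = 2 - ⅕*19/22365 = 2 - 19/111825 = 223631/111825 ≈ 1.9998)
√((18770 - 1*(-9944)) + y) = √((18770 - 1*(-9944)) + 223631/111825) = √((18770 + 9944) + 223631/111825) = √(28714 + 223631/111825) = √(3211166681/111825) = √1595949840457/7455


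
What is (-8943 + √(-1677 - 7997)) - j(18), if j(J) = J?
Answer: -8961 + I*√9674 ≈ -8961.0 + 98.356*I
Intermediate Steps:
(-8943 + √(-1677 - 7997)) - j(18) = (-8943 + √(-1677 - 7997)) - 1*18 = (-8943 + √(-9674)) - 18 = (-8943 + I*√9674) - 18 = -8961 + I*√9674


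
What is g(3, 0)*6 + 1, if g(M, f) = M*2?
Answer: 37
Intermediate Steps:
g(M, f) = 2*M
g(3, 0)*6 + 1 = (2*3)*6 + 1 = 6*6 + 1 = 36 + 1 = 37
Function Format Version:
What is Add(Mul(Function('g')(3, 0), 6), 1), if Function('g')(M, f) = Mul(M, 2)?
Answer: 37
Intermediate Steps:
Function('g')(M, f) = Mul(2, M)
Add(Mul(Function('g')(3, 0), 6), 1) = Add(Mul(Mul(2, 3), 6), 1) = Add(Mul(6, 6), 1) = Add(36, 1) = 37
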